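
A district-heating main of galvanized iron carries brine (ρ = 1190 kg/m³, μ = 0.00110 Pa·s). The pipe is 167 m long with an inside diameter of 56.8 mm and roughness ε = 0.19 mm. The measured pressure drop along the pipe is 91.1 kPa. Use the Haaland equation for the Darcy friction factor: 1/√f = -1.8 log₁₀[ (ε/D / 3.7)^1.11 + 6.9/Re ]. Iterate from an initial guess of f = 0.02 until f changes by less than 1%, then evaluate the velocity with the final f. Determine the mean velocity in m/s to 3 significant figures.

V ≈ 1.36 m/s

Rearranging Darcy-Weisbach: V = √(2·ΔP·D/(f·L·ρ)). With ε/D = 0.00019/0.0568 = 0.00335, iterate starting from f = 0.02:
  f = 0.02 → V = √(2·9.11e+04·0.0568/(0.02·167·1190)) = 1.614 m/s; Re = ρVD/μ = 9.915e+04; f → 0.02814
  f = 0.02814 → V = 1.36 m/s; Re = 8.359e+04; f → 0.02834
Converged (Δf/f < 1%). With the final f = 0.02834: V = √(2·9.11e+04·0.0568/(0.02834·167·1190)) = 1.356 m/s.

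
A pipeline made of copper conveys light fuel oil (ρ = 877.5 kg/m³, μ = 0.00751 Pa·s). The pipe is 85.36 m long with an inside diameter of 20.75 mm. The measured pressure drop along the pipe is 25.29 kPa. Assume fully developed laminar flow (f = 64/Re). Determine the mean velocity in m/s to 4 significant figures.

For laminar flow, f = 64/Re with Re = ρVD/μ, so Darcy-Weisbach reduces to ΔP = 32μLV/D². Solving for V: V = ΔP·D²/(32μL) = 2.529e+04·(0.02075)²/(32·0.00751·85.36) = 0.5308 m/s.
Check: Re = ρVD/μ = 877.5·0.5308·0.02075/0.00751 = 1287 < 2300, so the laminar assumption holds.

V ≈ 0.5308 m/s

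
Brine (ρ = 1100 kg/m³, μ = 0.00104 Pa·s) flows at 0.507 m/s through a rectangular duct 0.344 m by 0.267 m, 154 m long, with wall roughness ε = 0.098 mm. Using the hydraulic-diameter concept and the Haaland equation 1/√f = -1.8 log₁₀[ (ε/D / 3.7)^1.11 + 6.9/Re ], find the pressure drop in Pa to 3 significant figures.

ΔP ≈ 1310 Pa

Hydraulic diameter D_h = 4A/P = 4·(0.344·0.267)/(2·(0.344+0.267)) = 0.3674/1.222 = 0.3006 m.
Re = ρVD_h/μ = 1100·0.507·0.3006/0.00104 = 1.612e+05.
ε/D_h = 9.8e-05/0.3006 = 0.000326; Haaland gives 1/√f = -1.8 log₁₀[3.15e-05+4.28e-05] = 7.432, so f = 0.01811.
ΔP = f(L/D_h)(ρV²/2) = 0.01811·154/0.3006·141.4 = 1311 Pa.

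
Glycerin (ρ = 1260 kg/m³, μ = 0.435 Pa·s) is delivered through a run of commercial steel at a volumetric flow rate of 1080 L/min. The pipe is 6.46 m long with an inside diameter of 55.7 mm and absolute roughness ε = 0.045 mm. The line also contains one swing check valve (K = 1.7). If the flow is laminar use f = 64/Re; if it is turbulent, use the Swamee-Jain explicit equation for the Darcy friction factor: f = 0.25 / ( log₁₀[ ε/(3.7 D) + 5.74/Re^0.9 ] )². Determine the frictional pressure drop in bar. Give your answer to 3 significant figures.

ΔP ≈ 2.73 bar

Q = 1080 L/min = 1080/60000 = 0.018 m³/s.
Cross-sectional area A = πD²/4 = π(0.0557)²/4 = 0.002437 m²; mean velocity V = Q/A = 0.018/0.002437 = 7.387 m/s.
Reynolds number Re = ρVD/μ = 1260 · 7.387 · 0.0557 / 0.435 = 1192.
Re < 2300 → laminar flow, so f = 64/Re = 64/1192 = 0.0537 (the turbulent correlation is not needed).
Total minor-loss coefficient ΣK = 1·1.7 = 1.7.
ΔP = [f·L/D + ΣK]·(ρV²/2) = [0.0537·6.46/0.0557 + 1.7]·(1260·7.387²/2) = [6.228 + 1.7]·3.438e+04 = 2.726e+05 Pa.
ΔP = 2.726e+05 Pa = 2.73 bar.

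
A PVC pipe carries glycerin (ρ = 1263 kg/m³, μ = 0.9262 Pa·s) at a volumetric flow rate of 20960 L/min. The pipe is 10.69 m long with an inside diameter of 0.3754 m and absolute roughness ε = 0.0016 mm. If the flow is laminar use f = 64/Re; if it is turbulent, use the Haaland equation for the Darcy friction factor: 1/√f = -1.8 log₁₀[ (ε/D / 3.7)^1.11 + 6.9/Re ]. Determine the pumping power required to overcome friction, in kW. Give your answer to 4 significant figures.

P ≈ 2.479 kW

Q = 20960 L/min = 20960/60000 = 0.3493 m³/s.
Cross-sectional area A = πD²/4 = π(0.3754)²/4 = 0.1107 m²; mean velocity V = Q/A = 0.3493/0.1107 = 3.156 m/s.
Reynolds number Re = ρVD/μ = 1263 · 3.156 · 0.3754 / 0.926 = 1616.
Re < 2300 → laminar flow, so f = 64/Re = 64/1616 = 0.03961 (the turbulent correlation is not needed).
Darcy-Weisbach: ΔP = f(L/D)(ρV²/2) = 0.03961·(10.69/0.3754)·(1263·3.156²/2) = 0.03961·28.48·6291 = 7096 Pa.
Pumping power P = QΔP = 0.3493·7096 = 2478.8 W = 2.479 kW.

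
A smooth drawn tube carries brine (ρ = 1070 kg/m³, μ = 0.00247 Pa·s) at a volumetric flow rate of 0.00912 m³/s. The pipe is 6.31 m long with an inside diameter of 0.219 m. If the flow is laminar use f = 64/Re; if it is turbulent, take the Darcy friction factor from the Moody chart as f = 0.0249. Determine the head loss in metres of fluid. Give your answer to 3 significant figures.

Cross-sectional area A = πD²/4 = π(0.219)²/4 = 0.03767 m²; mean velocity V = Q/A = 0.00912/0.03767 = 0.2421 m/s.
Reynolds number Re = ρVD/μ = 1070 · 0.2421 · 0.219 / 0.00247 = 2.297e+04.
Re > 4000 → turbulent; use the Moody-chart value f = 0.0249.
Darcy-Weisbach: ΔP = f(L/D)(ρV²/2) = 0.0249·(6.31/0.219)·(1070·0.2421²/2) = 0.0249·28.81·31.36 = 22.5 Pa.
Head loss h_f = ΔP/(ρg) = 22.5/(1070·9.81) = 0.00214 m.

h_f ≈ 0.00214 m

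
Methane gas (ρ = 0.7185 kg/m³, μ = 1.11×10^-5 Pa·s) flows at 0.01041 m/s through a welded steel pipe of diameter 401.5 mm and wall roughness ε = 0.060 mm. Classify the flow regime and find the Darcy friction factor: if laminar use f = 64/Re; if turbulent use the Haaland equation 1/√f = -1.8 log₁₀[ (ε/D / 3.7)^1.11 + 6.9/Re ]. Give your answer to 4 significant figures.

Re = ρVD/μ = 0.7185·0.01041·0.4015/1.11e-05 = 270.5.
Re < 2300 → laminar, so f = 64/Re = 0.2366 (roughness is irrelevant in laminar flow).

f ≈ 0.2366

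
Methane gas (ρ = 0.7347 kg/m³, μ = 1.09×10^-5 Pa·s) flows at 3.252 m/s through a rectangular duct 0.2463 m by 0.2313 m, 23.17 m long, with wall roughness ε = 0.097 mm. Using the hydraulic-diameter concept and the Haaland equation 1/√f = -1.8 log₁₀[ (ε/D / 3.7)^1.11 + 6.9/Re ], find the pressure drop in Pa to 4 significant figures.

ΔP ≈ 8.221 Pa

Hydraulic diameter D_h = 4A/P = 4·(0.2463·0.2313)/(2·(0.2463+0.2313)) = 0.2279/0.9552 = 0.2386 m.
Re = ρVD_h/μ = 0.7347·3.252·0.2386/1.09e-05 = 5.229e+04.
ε/D_h = 9.7e-05/0.2386 = 0.000407; Haaland gives 1/√f = -1.8 log₁₀[4.03e-05+0.000132] = 6.775, so f = 0.02179.
ΔP = f(L/D_h)(ρV²/2) = 0.02179·23.17/0.2386·3.885 = 8.221 Pa.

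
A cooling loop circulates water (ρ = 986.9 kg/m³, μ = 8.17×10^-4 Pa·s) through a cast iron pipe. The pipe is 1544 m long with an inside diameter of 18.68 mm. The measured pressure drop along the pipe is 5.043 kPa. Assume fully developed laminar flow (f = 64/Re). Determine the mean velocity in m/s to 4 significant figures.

V ≈ 0.04359 m/s

For laminar flow, f = 64/Re with Re = ρVD/μ, so Darcy-Weisbach reduces to ΔP = 32μLV/D². Solving for V: V = ΔP·D²/(32μL) = 5043·(0.01868)²/(32·0.000817·1544) = 0.04359 m/s.
Check: Re = ρVD/μ = 986.9·0.04359·0.01868/0.000817 = 983.7 < 2300, so the laminar assumption holds.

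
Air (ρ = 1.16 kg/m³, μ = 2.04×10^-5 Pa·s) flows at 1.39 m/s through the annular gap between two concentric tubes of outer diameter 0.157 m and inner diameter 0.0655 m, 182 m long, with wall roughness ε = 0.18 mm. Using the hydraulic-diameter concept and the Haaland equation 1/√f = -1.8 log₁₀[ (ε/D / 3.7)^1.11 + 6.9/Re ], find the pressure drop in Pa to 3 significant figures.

Hydraulic diameter D_h = 4A/P = D_o - D_i = 0.157 - 0.0655 = 0.0915 m.
Re = ρVD_h/μ = 1.16·1.39·0.0915/2.04e-05 = 7232.
ε/D_h = 0.00018/0.0915 = 0.00197; Haaland gives 1/√f = -1.8 log₁₀[0.000232+0.000954] = 5.267, so f = 0.03605.
ΔP = f(L/D_h)(ρV²/2) = 0.03605·182/0.0915·1.121 = 80.36 Pa.

ΔP ≈ 80.4 Pa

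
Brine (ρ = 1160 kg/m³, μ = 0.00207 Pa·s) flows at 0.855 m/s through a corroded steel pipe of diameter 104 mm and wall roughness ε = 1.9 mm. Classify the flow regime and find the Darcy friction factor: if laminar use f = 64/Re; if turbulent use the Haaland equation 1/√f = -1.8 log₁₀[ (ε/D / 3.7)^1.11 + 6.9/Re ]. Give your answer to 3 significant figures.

f ≈ 0.0479

Re = ρVD/μ = 1160·0.855·0.104/0.00207 = 4.983e+04.
Re > 4000 → turbulent. ε/D = 0.0019/0.104 = 0.0183; Haaland: 1/√f = -1.8 log₁₀[0.00275 + 0.000138] = 4.57, so f = 0.04788.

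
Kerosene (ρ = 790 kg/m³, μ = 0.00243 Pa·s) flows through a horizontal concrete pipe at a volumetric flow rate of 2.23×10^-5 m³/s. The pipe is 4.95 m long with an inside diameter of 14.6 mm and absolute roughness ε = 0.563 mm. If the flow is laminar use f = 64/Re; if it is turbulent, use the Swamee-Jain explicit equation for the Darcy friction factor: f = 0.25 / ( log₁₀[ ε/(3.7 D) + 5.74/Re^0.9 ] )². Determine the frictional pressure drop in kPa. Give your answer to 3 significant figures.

ΔP ≈ 0.241 kPa

Cross-sectional area A = πD²/4 = π(0.0146)²/4 = 0.0001674 m²; mean velocity V = Q/A = 2.23e-05/0.0001674 = 0.1332 m/s.
Reynolds number Re = ρVD/μ = 790 · 0.1332 · 0.0146 / 0.00243 = 632.2.
Re < 2300 → laminar flow, so f = 64/Re = 64/632.2 = 0.1012 (the turbulent correlation is not needed).
Darcy-Weisbach: ΔP = f(L/D)(ρV²/2) = 0.1012·(4.95/0.0146)·(790·0.1332²/2) = 0.1012·339·7.008 = 240.5 Pa.
ΔP = 240.5 Pa = 0.241 kPa.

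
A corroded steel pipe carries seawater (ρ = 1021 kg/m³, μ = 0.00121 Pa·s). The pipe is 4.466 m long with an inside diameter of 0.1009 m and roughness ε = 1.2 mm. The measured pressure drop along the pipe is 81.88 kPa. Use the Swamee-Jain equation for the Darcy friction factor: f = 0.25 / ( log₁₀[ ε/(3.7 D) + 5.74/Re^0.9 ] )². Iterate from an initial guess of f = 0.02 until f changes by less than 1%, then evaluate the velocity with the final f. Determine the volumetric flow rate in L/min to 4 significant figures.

Q ≈ 4547 L/min

Rearranging Darcy-Weisbach: V = √(2·ΔP·D/(f·L·ρ)). With ε/D = 0.0012/0.1009 = 0.0119, iterate starting from f = 0.02:
  f = 0.02 → V = √(2·8.188e+04·0.1009/(0.02·4.466·1021)) = 13.46 m/s; Re = ρVD/μ = 1.146e+06; f → 0.04032
  f = 0.04032 → V = 9.481 m/s; Re = 8.072e+05; f → 0.04035
Converged (Δf/f < 1%). With the final f = 0.04035: V = √(2·8.188e+04·0.1009/(0.04035·4.466·1021)) = 9.477 m/s.
Q = V·A = 9.477·(π/4·0.1009²) = 0.07578 m³/s = 4547 L/min.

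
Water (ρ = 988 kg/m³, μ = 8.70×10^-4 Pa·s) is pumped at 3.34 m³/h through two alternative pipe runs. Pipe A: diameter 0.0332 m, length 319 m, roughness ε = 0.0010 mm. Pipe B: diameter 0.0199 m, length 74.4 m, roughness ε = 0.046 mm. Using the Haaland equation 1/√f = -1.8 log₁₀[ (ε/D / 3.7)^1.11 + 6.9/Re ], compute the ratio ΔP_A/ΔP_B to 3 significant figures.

ΔP_A/ΔP_B ≈ 0.274

Pipe A: V = Q/A = 0.0009278/0.0008657 = 1.072 m/s; Re = 4.041e+04; ε/D = 3.01e-05; Haaland → f = 0.02181; ΔP_A = f(L/D)(ρV²/2) = 1.189e+05 Pa.
Pipe B: V = Q/A = 0.0009278/0.000311 = 2.983 m/s; Re = 6.741e+04; ε/D = 0.00231; Haaland → f = 0.02638; ΔP_B = f(L/D)(ρV²/2) = 4.336e+05 Pa.
ΔP_A/ΔP_B = 1.189e+05/4.336e+05 = 0.274.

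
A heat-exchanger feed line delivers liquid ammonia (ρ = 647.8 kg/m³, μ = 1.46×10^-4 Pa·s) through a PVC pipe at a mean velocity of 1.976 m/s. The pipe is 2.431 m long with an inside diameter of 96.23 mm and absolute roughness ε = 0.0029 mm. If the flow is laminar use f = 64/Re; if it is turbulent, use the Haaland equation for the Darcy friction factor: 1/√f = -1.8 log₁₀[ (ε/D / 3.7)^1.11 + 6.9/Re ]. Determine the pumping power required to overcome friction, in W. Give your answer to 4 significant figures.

P ≈ 5.710 W

Reynolds number Re = ρVD/μ = 647.8 · 1.976 · 0.09623 / 0.000146 = 8.437e+05.
Re > 4000 → turbulent. Relative roughness ε/D = 2.9e-06/0.09623 = 3.01e-05. Haaland: 1/√f = -1.8 log₁₀[(3.01e-05/3.7)^1.11 + 6.9/8.437e+05] = -1.8 log₁₀[2.24e-06 + 8.18e-06] = 8.968, so f = 0.01243.
Darcy-Weisbach: ΔP = f(L/D)(ρV²/2) = 0.01243·(2.431/0.09623)·(647.8·1.976²/2) = 0.01243·25.26·1265 = 397.3 Pa.
Q = V·A = 1.976·0.007273 = 0.01437 m³/s.
Pumping power P = QΔP = 0.01437·397.3 = 5.7095 W = 5.710 W.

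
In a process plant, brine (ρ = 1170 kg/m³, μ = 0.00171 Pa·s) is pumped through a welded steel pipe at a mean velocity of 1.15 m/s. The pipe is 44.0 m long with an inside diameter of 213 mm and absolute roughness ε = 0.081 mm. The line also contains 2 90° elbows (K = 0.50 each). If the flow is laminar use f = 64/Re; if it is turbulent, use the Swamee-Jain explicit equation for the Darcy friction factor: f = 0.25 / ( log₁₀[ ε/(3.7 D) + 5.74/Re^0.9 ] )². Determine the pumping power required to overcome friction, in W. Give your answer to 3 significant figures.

P ≈ 154 W

Reynolds number Re = ρVD/μ = 1170 · 1.15 · 0.213 / 0.00171 = 1.676e+05.
Re > 4000 → turbulent. Relative roughness ε/D = 8.1e-05/0.213 = 0.00038. Swamee-Jain: f = 0.25/(log₁₀[0.00038/3.7 + 5.74/1.676e+05^0.9])² = 0.25/(log₁₀[0.000103 + 0.000114])² = 0.25/(-3.664)² = 0.01862.
Total minor-loss coefficient ΣK = 2·0.5 = 1.
ΔP = [f·L/D + ΣK]·(ρV²/2) = [0.01862·44/0.213 + 1]·(1170·1.15²/2) = [3.847 + 1]·773.7 = 3750 Pa.
Q = V·A = 1.15·0.03563 = 0.04098 m³/s.
Pumping power P = QΔP = 0.04098·3750 = 153.7 W = 154 W.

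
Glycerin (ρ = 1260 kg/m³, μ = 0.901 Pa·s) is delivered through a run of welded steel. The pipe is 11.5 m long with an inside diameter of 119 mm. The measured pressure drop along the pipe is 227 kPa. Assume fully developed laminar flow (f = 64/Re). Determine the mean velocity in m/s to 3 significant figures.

V ≈ 9.69 m/s

For laminar flow, f = 64/Re with Re = ρVD/μ, so Darcy-Weisbach reduces to ΔP = 32μLV/D². Solving for V: V = ΔP·D²/(32μL) = 2.27e+05·(0.119)²/(32·0.901·11.5) = 9.695 m/s.
Check: Re = ρVD/μ = 1260·9.695·0.119/0.901 = 1613 < 2300, so the laminar assumption holds.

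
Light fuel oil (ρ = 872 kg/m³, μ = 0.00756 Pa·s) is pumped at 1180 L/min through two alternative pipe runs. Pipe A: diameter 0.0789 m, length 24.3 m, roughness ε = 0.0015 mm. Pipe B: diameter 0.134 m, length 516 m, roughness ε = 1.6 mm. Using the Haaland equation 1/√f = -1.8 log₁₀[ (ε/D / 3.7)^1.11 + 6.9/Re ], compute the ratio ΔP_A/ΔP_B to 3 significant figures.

ΔP_A/ΔP_B ≈ 0.348

Pipe A: V = Q/A = 0.01967/0.004889 = 4.022 m/s; Re = 3.661e+04; ε/D = 1.9e-05; Haaland → f = 0.02228; ΔP_A = f(L/D)(ρV²/2) = 4.842e+04 Pa.
Pipe B: V = Q/A = 0.01967/0.0141 = 1.395 m/s; Re = 2.155e+04; ε/D = 0.0119; Haaland → f = 0.04262; ΔP_B = f(L/D)(ρV²/2) = 1.392e+05 Pa.
ΔP_A/ΔP_B = 4.842e+04/1.392e+05 = 0.348.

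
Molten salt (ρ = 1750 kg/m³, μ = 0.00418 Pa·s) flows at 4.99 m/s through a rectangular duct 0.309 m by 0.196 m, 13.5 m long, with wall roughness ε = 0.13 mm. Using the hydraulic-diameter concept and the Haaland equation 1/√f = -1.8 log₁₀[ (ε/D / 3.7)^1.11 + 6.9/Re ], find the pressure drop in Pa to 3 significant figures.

ΔP ≈ 21900 Pa

Hydraulic diameter D_h = 4A/P = 4·(0.309·0.196)/(2·(0.309+0.196)) = 0.2423/1.01 = 0.2399 m.
Re = ρVD_h/μ = 1750·4.99·0.2399/0.00418 = 5.011e+05.
ε/D_h = 0.00013/0.2399 = 0.000542; Haaland gives 1/√f = -1.8 log₁₀[5.55e-05+1.38e-05] = 7.487, so f = 0.01784.
ΔP = f(L/D_h)(ρV²/2) = 0.01784·13.5/0.2399·2.179e+04 = 2.187e+04 Pa.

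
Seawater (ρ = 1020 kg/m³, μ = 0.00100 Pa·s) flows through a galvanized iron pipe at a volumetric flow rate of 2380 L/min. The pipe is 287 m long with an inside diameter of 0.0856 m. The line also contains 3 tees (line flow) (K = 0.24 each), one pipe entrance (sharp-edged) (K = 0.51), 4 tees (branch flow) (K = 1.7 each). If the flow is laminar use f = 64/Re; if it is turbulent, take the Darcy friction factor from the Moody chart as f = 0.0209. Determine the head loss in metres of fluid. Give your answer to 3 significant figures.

Q = 2380 L/min = 2380/60000 = 0.03967 m³/s.
Cross-sectional area A = πD²/4 = π(0.0856)²/4 = 0.005755 m²; mean velocity V = Q/A = 0.03967/0.005755 = 6.893 m/s.
Reynolds number Re = ρVD/μ = 1020 · 6.893 · 0.0856 / 0.001 = 6.018e+05.
Re > 4000 → turbulent; use the Moody-chart value f = 0.0209.
Total minor-loss coefficient ΣK = 3·0.24 + 1·0.51 + 4·1.7 = 8.03.
ΔP = [f·L/D + ΣK]·(ρV²/2) = [0.0209·287/0.0856 + 8.03]·(1020·6.893²/2) = [70.07 + 8.03]·2.423e+04 = 1.892e+06 Pa.
Head loss h_f = ΔP/(ρg) = 1.892e+06/(1020·9.81) = 189 m.

h_f ≈ 189 m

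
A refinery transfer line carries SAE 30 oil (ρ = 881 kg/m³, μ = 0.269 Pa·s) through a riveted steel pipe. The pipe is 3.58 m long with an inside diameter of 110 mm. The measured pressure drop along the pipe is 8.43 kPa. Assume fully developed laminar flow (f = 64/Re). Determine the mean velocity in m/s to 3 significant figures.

For laminar flow, f = 64/Re with Re = ρVD/μ, so Darcy-Weisbach reduces to ΔP = 32μLV/D². Solving for V: V = ΔP·D²/(32μL) = 8430·(0.11)²/(32·0.269·3.58) = 3.31 m/s.
Check: Re = ρVD/μ = 881·3.31·0.11/0.269 = 1192 < 2300, so the laminar assumption holds.

V ≈ 3.31 m/s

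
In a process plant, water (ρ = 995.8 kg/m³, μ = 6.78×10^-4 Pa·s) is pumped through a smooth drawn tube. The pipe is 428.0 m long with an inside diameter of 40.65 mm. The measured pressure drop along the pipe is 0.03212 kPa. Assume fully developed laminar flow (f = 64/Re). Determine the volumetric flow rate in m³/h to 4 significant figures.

For laminar flow, f = 64/Re with Re = ρVD/μ, so Darcy-Weisbach reduces to ΔP = 32μLV/D². Solving for V: V = ΔP·D²/(32μL) = 32.12·(0.04065)²/(32·0.000678·428) = 0.005716 m/s.
Check: Re = ρVD/μ = 995.8·0.005716·0.04065/0.000678 = 341.3 < 2300, so the laminar assumption holds.
Q = V·A = 0.005716·(π/4·0.04065²) = 7.418e-06 m³/s = 0.02670 m³/h.

Q ≈ 0.02670 m³/h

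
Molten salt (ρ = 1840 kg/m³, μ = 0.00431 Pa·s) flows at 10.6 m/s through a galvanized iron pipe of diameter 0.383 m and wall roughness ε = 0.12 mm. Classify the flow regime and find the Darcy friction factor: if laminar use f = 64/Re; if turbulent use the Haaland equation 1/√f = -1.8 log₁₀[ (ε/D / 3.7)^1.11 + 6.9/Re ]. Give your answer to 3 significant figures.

f ≈ 0.0155

Re = ρVD/μ = 1840·10.6·0.383/0.00431 = 1.733e+06.
Re > 4000 → turbulent. ε/D = 0.00012/0.383 = 0.000313; Haaland: 1/√f = -1.8 log₁₀[3.02e-05 + 3.98e-06] = 8.039, so f = 0.01547.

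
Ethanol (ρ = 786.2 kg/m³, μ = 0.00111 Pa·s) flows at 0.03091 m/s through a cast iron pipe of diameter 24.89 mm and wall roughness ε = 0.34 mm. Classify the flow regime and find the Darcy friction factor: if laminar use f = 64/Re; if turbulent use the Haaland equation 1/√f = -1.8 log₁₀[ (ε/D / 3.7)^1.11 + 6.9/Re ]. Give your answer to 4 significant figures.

f ≈ 0.1174

Re = ρVD/μ = 786.2·0.03091·0.02489/0.00111 = 544.9.
Re < 2300 → laminar, so f = 64/Re = 0.1174 (roughness is irrelevant in laminar flow).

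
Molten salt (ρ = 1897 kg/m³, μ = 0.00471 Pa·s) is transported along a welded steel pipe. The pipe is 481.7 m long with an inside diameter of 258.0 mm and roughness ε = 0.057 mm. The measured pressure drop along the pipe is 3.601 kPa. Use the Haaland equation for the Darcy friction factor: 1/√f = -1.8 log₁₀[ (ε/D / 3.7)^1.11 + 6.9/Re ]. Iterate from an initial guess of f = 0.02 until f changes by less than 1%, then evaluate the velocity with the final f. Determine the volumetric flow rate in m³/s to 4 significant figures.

Q ≈ 0.01531 m³/s

Rearranging Darcy-Weisbach: V = √(2·ΔP·D/(f·L·ρ)). With ε/D = 5.7e-05/0.258 = 0.000221, iterate starting from f = 0.02:
  f = 0.02 → V = √(2·3601·0.258/(0.02·481.7·1897)) = 0.3189 m/s; Re = ρVD/μ = 3.313e+04; f → 0.02329
  f = 0.02329 → V = 0.2955 m/s; Re = 3.071e+04; f → 0.02368
  f = 0.02368 → V = 0.2931 m/s; Re = 3.045e+04; f → 0.02372
Converged (Δf/f < 1%). With the final f = 0.02372: V = √(2·3601·0.258/(0.02372·481.7·1897)) = 0.2928 m/s.
Q = V·A = 0.2928·(π/4·0.258²) = 0.01531 m³/s = 0.01531 m³/s.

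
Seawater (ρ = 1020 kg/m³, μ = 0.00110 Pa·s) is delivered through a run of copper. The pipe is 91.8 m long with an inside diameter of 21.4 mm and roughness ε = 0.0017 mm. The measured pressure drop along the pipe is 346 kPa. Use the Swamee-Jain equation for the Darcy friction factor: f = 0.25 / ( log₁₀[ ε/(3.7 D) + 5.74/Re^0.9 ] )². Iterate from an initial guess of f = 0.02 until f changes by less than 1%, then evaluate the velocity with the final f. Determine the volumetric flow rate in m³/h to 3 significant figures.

Q ≈ 3.58 m³/h

Rearranging Darcy-Weisbach: V = √(2·ΔP·D/(f·L·ρ)). With ε/D = 1.7e-06/0.0214 = 7.94e-05, iterate starting from f = 0.02:
  f = 0.02 → V = √(2·3.46e+05·0.0214/(0.02·91.8·1020)) = 2.812 m/s; Re = ρVD/μ = 5.58e+04; f → 0.0206
  f = 0.0206 → V = 2.771 m/s; Re = 5.498e+04; f → 0.02066
Converged (Δf/f < 1%). With the final f = 0.02066: V = √(2·3.46e+05·0.0214/(0.02066·91.8·1020)) = 2.767 m/s.
Q = V·A = 2.767·(π/4·0.0214²) = 0.0009951 m³/s = 3.58 m³/h.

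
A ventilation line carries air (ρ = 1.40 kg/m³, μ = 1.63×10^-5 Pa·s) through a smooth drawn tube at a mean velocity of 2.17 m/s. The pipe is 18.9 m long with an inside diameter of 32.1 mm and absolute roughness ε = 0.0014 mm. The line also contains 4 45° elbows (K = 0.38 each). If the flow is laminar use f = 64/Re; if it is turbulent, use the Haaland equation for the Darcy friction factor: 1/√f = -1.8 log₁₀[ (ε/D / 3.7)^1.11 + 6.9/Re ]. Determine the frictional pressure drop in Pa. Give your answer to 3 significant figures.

Reynolds number Re = ρVD/μ = 1.4 · 2.17 · 0.0321 / 1.63e-05 = 5983.
Re > 4000 → turbulent. Relative roughness ε/D = 1.4e-06/0.0321 = 4.36e-05. Haaland: 1/√f = -1.8 log₁₀[(4.36e-05/3.7)^1.11 + 6.9/5983] = -1.8 log₁₀[3.38e-06 + 0.00115] = 5.286, so f = 0.03579.
Total minor-loss coefficient ΣK = 4·0.38 = 1.52.
ΔP = [f·L/D + ΣK]·(ρV²/2) = [0.03579·18.9/0.0321 + 1.52]·(1.4·2.17²/2) = [21.07 + 1.52]·3.296 = 74.46 Pa.

ΔP ≈ 74.5 Pa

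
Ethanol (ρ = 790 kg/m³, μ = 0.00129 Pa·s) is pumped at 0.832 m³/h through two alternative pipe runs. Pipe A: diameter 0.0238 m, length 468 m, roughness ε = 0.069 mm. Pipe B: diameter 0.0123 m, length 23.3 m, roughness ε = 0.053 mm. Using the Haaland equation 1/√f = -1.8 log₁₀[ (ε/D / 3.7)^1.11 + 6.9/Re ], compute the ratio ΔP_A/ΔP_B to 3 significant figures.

Pipe A: V = Q/A = 0.0002311/0.0004449 = 0.5195 m/s; Re = 7572; ε/D = 0.0029; Haaland → f = 0.03678; ΔP_A = f(L/D)(ρV²/2) = 7.709e+04 Pa.
Pipe B: V = Q/A = 0.0002311/0.0001188 = 1.945 m/s; Re = 1.465e+04; ε/D = 0.00431; Haaland → f = 0.03454; ΔP_B = f(L/D)(ρV²/2) = 9.777e+04 Pa.
ΔP_A/ΔP_B = 7.709e+04/9.777e+04 = 0.789.

ΔP_A/ΔP_B ≈ 0.789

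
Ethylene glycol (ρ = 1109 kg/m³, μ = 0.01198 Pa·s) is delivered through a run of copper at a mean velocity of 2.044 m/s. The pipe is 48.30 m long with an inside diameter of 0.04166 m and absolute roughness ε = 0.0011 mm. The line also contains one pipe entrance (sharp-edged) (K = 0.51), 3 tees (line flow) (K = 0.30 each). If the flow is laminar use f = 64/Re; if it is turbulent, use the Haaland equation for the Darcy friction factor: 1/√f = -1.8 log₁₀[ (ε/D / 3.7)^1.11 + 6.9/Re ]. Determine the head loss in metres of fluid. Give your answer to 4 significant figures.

Reynolds number Re = ρVD/μ = 1109 · 2.044 · 0.04166 / 0.012 = 7883.
Re > 4000 → turbulent. Relative roughness ε/D = 1.1e-06/0.04166 = 2.64e-05. Haaland: 1/√f = -1.8 log₁₀[(2.64e-05/3.7)^1.11 + 6.9/7883] = -1.8 log₁₀[1.94e-06 + 0.000875] = 5.502, so f = 0.03303.
Total minor-loss coefficient ΣK = 1·0.51 + 3·0.3 = 1.41.
ΔP = [f·L/D + ΣK]·(ρV²/2) = [0.03303·48.3/0.04166 + 1.41]·(1109·2.044²/2) = [38.29 + 1.41]·2317 = 9.198e+04 Pa.
Head loss h_f = ΔP/(ρg) = 9.198e+04/(1109·9.81) = 8.455 m.

h_f ≈ 8.455 m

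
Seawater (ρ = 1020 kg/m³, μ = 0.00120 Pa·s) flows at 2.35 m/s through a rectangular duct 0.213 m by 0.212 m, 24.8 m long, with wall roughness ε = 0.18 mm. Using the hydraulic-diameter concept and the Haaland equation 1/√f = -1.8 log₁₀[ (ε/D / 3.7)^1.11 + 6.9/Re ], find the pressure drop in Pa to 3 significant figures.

Hydraulic diameter D_h = 4A/P = 4·(0.213·0.212)/(2·(0.213+0.212)) = 0.1806/0.85 = 0.2125 m.
Re = ρVD_h/μ = 1020·2.35·0.2125/0.0012 = 4.245e+05.
ε/D_h = 0.00018/0.2125 = 0.000847; Haaland gives 1/√f = -1.8 log₁₀[9.11e-05+1.63e-05] = 7.145, so f = 0.01959.
ΔP = f(L/D_h)(ρV²/2) = 0.01959·24.8/0.2125·2816 = 6439 Pa.

ΔP ≈ 6440 Pa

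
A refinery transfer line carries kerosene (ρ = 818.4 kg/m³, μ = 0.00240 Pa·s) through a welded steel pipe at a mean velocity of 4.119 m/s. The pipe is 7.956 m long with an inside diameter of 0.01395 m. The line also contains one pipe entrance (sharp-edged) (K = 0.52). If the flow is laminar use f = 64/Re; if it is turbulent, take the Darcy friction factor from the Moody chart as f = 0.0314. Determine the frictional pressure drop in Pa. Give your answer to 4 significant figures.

Reynolds number Re = ρVD/μ = 818.4 · 4.119 · 0.01395 / 0.0024 = 1.959e+04.
Re > 4000 → turbulent; use the Moody-chart value f = 0.0314.
Total minor-loss coefficient ΣK = 1·0.52 = 0.52.
ΔP = [f·L/D + ΣK]·(ρV²/2) = [0.0314·7.956/0.01395 + 0.52]·(818.4·4.119²/2) = [17.91 + 0.52]·6943 = 1.279e+05 Pa.

ΔP ≈ 127900 Pa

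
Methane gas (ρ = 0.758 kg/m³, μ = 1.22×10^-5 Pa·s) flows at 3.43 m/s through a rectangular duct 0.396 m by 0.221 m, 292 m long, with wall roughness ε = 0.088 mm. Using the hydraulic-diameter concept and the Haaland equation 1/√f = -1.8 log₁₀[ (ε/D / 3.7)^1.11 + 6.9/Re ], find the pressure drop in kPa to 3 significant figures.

ΔP ≈ 0.0960 kPa

Hydraulic diameter D_h = 4A/P = 4·(0.396·0.221)/(2·(0.396+0.221)) = 0.3501/1.234 = 0.2837 m.
Re = ρVD_h/μ = 0.758·3.43·0.2837/1.22e-05 = 6.046e+04.
ε/D_h = 8.8e-05/0.2837 = 0.00031; Haaland gives 1/√f = -1.8 log₁₀[2.99e-05+0.000114] = 6.915, so f = 0.02091.
ΔP = f(L/D_h)(ρV²/2) = 0.02091·292/0.2837·4.459 = 95.98 Pa.
ΔP = 0.0960 kPa.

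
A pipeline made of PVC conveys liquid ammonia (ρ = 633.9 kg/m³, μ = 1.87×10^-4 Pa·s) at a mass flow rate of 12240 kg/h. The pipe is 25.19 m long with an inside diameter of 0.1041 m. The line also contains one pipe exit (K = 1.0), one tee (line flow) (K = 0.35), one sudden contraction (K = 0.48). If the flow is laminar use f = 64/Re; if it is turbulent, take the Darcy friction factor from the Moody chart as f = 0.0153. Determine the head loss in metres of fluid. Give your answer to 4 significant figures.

h_f ≈ 0.1120 m

ṁ = 12240 kg/h = 12240/3600 = 3.4 kg/s.
A = πD²/4 = π(0.1041)²/4 = 0.008511 m²; mean velocity V = ṁ/(ρA) = 3.4/(633.9 · 0.008511) = 0.6302 m/s.
Reynolds number Re = ρVD/μ = 633.9 · 0.6302 · 0.1041 / 0.000187 = 2.224e+05.
Re > 4000 → turbulent; use the Moody-chart value f = 0.0153.
Total minor-loss coefficient ΣK = 1·1 + 1·0.35 + 1·0.48 = 1.83.
ΔP = [f·L/D + ΣK]·(ρV²/2) = [0.0153·25.19/0.1041 + 1.83]·(633.9·0.6302²/2) = [3.702 + 1.83]·125.9 = 696.4 Pa.
Head loss h_f = ΔP/(ρg) = 696.4/(633.9·9.81) = 0.1120 m.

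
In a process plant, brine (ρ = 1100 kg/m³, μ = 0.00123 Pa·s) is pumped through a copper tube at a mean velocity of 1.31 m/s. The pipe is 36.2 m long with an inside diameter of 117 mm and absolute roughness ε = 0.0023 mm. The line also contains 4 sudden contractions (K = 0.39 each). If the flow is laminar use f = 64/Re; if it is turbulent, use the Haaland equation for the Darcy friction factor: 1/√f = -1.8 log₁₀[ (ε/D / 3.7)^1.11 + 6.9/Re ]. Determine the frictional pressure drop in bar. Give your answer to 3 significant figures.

Reynolds number Re = ρVD/μ = 1100 · 1.31 · 0.117 / 0.00123 = 1.371e+05.
Re > 4000 → turbulent. Relative roughness ε/D = 2.3e-06/0.117 = 1.97e-05. Haaland: 1/√f = -1.8 log₁₀[(1.97e-05/3.7)^1.11 + 6.9/1.371e+05] = -1.8 log₁₀[1.4e-06 + 5.03e-05] = 7.715, so f = 0.0168.
Total minor-loss coefficient ΣK = 4·0.39 = 1.56.
ΔP = [f·L/D + ΣK]·(ρV²/2) = [0.0168·36.2/0.117 + 1.56]·(1100·1.31²/2) = [5.198 + 1.56]·943.9 = 6379 Pa.
ΔP = 6379 Pa = 0.0638 bar.

ΔP ≈ 0.0638 bar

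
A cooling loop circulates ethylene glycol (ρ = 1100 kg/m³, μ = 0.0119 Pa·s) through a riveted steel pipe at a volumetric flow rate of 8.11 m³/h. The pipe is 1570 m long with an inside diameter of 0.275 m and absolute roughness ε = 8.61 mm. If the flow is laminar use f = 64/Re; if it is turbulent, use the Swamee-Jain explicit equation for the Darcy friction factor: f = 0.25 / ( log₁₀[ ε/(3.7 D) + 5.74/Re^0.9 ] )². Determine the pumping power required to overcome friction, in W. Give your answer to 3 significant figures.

Q = 8.11 m³/h = 8.11/3600 = 0.002253 m³/s.
Cross-sectional area A = πD²/4 = π(0.275)²/4 = 0.0594 m²; mean velocity V = Q/A = 0.002253/0.0594 = 0.03793 m/s.
Reynolds number Re = ρVD/μ = 1100 · 0.03793 · 0.275 / 0.0119 = 964.1.
Re < 2300 → laminar flow, so f = 64/Re = 64/964.1 = 0.06638 (the turbulent correlation is not needed).
Darcy-Weisbach: ΔP = f(L/D)(ρV²/2) = 0.06638·(1570/0.275)·(1100·0.03793²/2) = 0.06638·5709·0.7912 = 299.8 Pa.
Pumping power P = QΔP = 0.002253·299.8 = 0.6755 W = 0.675 W.

P ≈ 0.675 W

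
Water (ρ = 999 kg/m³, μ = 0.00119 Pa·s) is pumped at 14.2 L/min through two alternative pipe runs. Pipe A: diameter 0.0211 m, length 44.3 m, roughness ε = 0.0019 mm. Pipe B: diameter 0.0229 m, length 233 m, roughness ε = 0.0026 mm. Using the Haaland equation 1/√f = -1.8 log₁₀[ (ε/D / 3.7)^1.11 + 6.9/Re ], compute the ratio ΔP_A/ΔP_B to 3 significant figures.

Pipe A: V = Q/A = 0.0002367/0.0003497 = 0.6768 m/s; Re = 1.199e+04; ε/D = 9e-05; Haaland → f = 0.02951; ΔP_A = f(L/D)(ρV²/2) = 1.418e+04 Pa.
Pipe B: V = Q/A = 0.0002367/0.0004119 = 0.5746 m/s; Re = 1.105e+04; ε/D = 0.000114; Haaland → f = 0.03019; ΔP_B = f(L/D)(ρV²/2) = 5.065e+04 Pa.
ΔP_A/ΔP_B = 1.418e+04/5.065e+04 = 0.280.

ΔP_A/ΔP_B ≈ 0.280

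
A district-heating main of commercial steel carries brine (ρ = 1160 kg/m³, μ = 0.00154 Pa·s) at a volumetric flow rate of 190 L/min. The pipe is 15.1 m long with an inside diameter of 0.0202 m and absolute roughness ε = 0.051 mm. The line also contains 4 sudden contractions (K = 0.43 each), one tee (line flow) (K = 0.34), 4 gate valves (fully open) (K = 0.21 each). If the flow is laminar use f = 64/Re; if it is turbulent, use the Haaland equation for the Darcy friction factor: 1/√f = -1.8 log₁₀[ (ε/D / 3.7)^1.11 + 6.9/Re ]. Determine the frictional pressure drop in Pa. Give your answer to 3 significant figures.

Q = 190 L/min = 190/60000 = 0.003167 m³/s.
Cross-sectional area A = πD²/4 = π(0.0202)²/4 = 0.0003205 m²; mean velocity V = Q/A = 0.003167/0.0003205 = 9.881 m/s.
Reynolds number Re = ρVD/μ = 1160 · 9.881 · 0.0202 / 0.00154 = 1.503e+05.
Re > 4000 → turbulent. Relative roughness ε/D = 5.1e-05/0.0202 = 0.00252. Haaland: 1/√f = -1.8 log₁₀[(0.00252/3.7)^1.11 + 6.9/1.503e+05] = -1.8 log₁₀[0.000306 + 4.59e-05] = 6.216, so f = 0.02588.
Total minor-loss coefficient ΣK = 4·0.43 + 1·0.34 + 4·0.21 = 2.9.
ΔP = [f·L/D + ΣK]·(ρV²/2) = [0.02588·15.1/0.0202 + 2.9]·(1160·9.881²/2) = [19.34 + 2.9]·5.663e+04 = 1.26e+06 Pa.

ΔP ≈ 1.26×10^6 Pa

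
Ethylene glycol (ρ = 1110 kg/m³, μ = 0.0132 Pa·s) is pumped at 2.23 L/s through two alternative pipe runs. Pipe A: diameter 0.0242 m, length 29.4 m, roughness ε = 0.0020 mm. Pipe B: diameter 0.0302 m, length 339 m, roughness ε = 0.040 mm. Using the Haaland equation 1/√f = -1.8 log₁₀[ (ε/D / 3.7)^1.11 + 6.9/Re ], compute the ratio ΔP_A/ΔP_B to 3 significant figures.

Pipe A: V = Q/A = 0.00223/0.00046 = 4.848 m/s; Re = 9866; ε/D = 8.26e-05; Haaland → f = 0.03108; ΔP_A = f(L/D)(ρV²/2) = 4.926e+05 Pa.
Pipe B: V = Q/A = 0.00223/0.0007163 = 3.113 m/s; Re = 7906; ε/D = 0.00132; Haaland → f = 0.03451; ΔP_B = f(L/D)(ρV²/2) = 2.084e+06 Pa.
ΔP_A/ΔP_B = 4.926e+05/2.084e+06 = 0.236.

ΔP_A/ΔP_B ≈ 0.236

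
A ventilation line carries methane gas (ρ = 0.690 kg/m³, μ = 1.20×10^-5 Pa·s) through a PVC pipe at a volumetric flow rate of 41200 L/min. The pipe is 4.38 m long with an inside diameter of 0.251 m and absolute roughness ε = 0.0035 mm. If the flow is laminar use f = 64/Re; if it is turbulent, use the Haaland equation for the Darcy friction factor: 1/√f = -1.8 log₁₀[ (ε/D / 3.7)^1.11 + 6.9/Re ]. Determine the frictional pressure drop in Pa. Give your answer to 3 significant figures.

Q = 41200 L/min = 41200/60000 = 0.6867 m³/s.
Cross-sectional area A = πD²/4 = π(0.251)²/4 = 0.04948 m²; mean velocity V = Q/A = 0.6867/0.04948 = 13.88 m/s.
Reynolds number Re = ρVD/μ = 0.69 · 13.88 · 0.251 / 1.2e-05 = 2.003e+05.
Re > 4000 → turbulent. Relative roughness ε/D = 3.5e-06/0.251 = 1.39e-05. Haaland: 1/√f = -1.8 log₁₀[(1.39e-05/3.7)^1.11 + 6.9/2.003e+05] = -1.8 log₁₀[9.54e-07 + 3.45e-05] = 8.012, so f = 0.01558.
Darcy-Weisbach: ΔP = f(L/D)(ρV²/2) = 0.01558·(4.38/0.251)·(0.69·13.88²/2) = 0.01558·17.45·66.44 = 18.06 Pa.

ΔP ≈ 18.1 Pa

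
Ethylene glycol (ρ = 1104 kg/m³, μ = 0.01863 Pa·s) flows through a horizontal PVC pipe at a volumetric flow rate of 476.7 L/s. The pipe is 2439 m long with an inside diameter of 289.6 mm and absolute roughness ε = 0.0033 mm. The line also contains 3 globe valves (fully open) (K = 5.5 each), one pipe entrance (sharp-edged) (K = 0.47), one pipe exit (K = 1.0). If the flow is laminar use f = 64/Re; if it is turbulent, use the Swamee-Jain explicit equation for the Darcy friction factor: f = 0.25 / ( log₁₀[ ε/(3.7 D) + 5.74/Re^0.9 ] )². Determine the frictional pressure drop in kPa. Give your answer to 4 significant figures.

Q = 476.7 L/s = 476.7/1000 = 0.4767 m³/s.
Cross-sectional area A = πD²/4 = π(0.2896)²/4 = 0.06587 m²; mean velocity V = Q/A = 0.4767/0.06587 = 7.237 m/s.
Reynolds number Re = ρVD/μ = 1104 · 7.237 · 0.2896 / 0.0186 = 1.242e+05.
Re > 4000 → turbulent. Relative roughness ε/D = 3.3e-06/0.2896 = 1.14e-05. Swamee-Jain: f = 0.25/(log₁₀[1.14e-05/3.7 + 5.74/1.242e+05^0.9])² = 0.25/(log₁₀[3.08e-06 + 0.000149])² = 0.25/(-3.817)² = 0.01716.
Total minor-loss coefficient ΣK = 3·5.5 + 1·0.47 + 1·1 = 18.
ΔP = [f·L/D + ΣK]·(ρV²/2) = [0.01716·2439/0.2896 + 18]·(1104·7.237²/2) = [144.5 + 18]·2.891e+04 = 4.698e+06 Pa.
ΔP = 4.698e+06 Pa = 4698 kPa.

ΔP ≈ 4698 kPa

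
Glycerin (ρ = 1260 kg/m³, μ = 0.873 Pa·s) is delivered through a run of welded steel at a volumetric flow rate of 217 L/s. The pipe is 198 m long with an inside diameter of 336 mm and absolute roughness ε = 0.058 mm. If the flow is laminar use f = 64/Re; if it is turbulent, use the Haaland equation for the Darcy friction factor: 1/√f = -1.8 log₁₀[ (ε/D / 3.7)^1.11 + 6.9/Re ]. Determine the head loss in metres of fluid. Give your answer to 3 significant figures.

h_f ≈ 9.70 m

Q = 217 L/s = 217/1000 = 0.217 m³/s.
Cross-sectional area A = πD²/4 = π(0.336)²/4 = 0.08867 m²; mean velocity V = Q/A = 0.217/0.08867 = 2.447 m/s.
Reynolds number Re = ρVD/μ = 1260 · 2.447 · 0.336 / 0.873 = 1187.
Re < 2300 → laminar flow, so f = 64/Re = 64/1187 = 0.05393 (the turbulent correlation is not needed).
Darcy-Weisbach: ΔP = f(L/D)(ρV²/2) = 0.05393·(198/0.336)·(1260·2.447²/2) = 0.05393·589.3·3773 = 1.199e+05 Pa.
Head loss h_f = ΔP/(ρg) = 1.199e+05/(1260·9.81) = 9.70 m.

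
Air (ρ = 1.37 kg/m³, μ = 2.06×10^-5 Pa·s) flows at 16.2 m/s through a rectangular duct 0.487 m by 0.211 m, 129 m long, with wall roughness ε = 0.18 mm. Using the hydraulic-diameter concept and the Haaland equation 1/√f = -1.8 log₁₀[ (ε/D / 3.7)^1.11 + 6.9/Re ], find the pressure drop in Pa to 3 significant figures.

ΔP ≈ 1470 Pa

Hydraulic diameter D_h = 4A/P = 4·(0.487·0.211)/(2·(0.487+0.211)) = 0.411/1.396 = 0.2944 m.
Re = ρVD_h/μ = 1.37·16.2·0.2944/2.06e-05 = 3.172e+05.
ε/D_h = 0.00018/0.2944 = 0.000611; Haaland gives 1/√f = -1.8 log₁₀[6.34e-05+2.18e-05] = 7.326, so f = 0.01863.
ΔP = f(L/D_h)(ρV²/2) = 0.01863·129/0.2944·179.8 = 1468 Pa.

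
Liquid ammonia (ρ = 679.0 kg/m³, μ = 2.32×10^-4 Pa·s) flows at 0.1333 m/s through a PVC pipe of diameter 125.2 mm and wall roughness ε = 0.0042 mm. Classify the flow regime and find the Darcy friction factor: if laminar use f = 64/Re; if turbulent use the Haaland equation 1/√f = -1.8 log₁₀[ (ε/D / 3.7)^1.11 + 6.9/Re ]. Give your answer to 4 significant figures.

f ≈ 0.02091

Re = ρVD/μ = 679·0.1333·0.1252/0.000232 = 4.884e+04.
Re > 4000 → turbulent. ε/D = 4.2e-06/0.1252 = 3.35e-05; Haaland: 1/√f = -1.8 log₁₀[2.53e-06 + 0.000141] = 6.916, so f = 0.02091.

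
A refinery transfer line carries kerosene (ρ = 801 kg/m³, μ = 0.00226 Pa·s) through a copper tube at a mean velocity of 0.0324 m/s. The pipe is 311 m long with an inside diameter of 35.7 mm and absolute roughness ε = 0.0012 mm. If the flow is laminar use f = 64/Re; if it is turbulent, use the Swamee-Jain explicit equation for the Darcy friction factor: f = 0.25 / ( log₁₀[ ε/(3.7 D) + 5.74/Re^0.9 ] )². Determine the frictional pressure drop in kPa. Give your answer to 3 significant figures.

ΔP ≈ 0.572 kPa

Reynolds number Re = ρVD/μ = 801 · 0.0324 · 0.0357 / 0.00226 = 410.
Re < 2300 → laminar flow, so f = 64/Re = 64/410 = 0.1561 (the turbulent correlation is not needed).
Darcy-Weisbach: ΔP = f(L/D)(ρV²/2) = 0.1561·(311/0.0357)·(801·0.0324²/2) = 0.1561·8711·0.4204 = 571.8 Pa.
ΔP = 571.8 Pa = 0.572 kPa.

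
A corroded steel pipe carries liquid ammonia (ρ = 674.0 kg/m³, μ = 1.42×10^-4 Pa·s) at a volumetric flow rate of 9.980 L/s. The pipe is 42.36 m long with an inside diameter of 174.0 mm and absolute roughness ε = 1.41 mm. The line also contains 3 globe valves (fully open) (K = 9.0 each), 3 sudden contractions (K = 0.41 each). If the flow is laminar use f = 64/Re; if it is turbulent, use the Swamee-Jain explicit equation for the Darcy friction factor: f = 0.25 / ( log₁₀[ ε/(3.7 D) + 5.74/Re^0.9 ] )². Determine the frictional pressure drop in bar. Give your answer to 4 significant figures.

Q = 9.980 L/s = 9.980/1000 = 0.00998 m³/s.
Cross-sectional area A = πD²/4 = π(0.174)²/4 = 0.02378 m²; mean velocity V = Q/A = 0.00998/0.02378 = 0.4197 m/s.
Reynolds number Re = ρVD/μ = 674 · 0.4197 · 0.174 / 0.000142 = 3.466e+05.
Re > 4000 → turbulent. Relative roughness ε/D = 0.00141/0.174 = 0.0081. Swamee-Jain: f = 0.25/(log₁₀[0.0081/3.7 + 5.74/3.466e+05^0.9])² = 0.25/(log₁₀[0.00219 + 5.93e-05])² = 0.25/(-2.648)² = 0.03566.
Total minor-loss coefficient ΣK = 3·9 + 3·0.41 = 28.2.
ΔP = [f·L/D + ΣK]·(ρV²/2) = [0.03566·42.36/0.174 + 28.2]·(674·0.4197²/2) = [8.68 + 28.2]·59.36 = 2191 Pa.
ΔP = 2191 Pa = 0.02191 bar.

ΔP ≈ 0.02191 bar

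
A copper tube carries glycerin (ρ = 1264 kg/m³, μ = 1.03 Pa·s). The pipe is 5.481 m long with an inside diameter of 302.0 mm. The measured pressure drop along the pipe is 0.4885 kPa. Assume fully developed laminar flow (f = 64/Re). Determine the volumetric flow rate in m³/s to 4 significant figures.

Q ≈ 0.01767 m³/s

For laminar flow, f = 64/Re with Re = ρVD/μ, so Darcy-Weisbach reduces to ΔP = 32μLV/D². Solving for V: V = ΔP·D²/(32μL) = 488.5·(0.302)²/(32·1.03·5.481) = 0.2466 m/s.
Check: Re = ρVD/μ = 1264·0.2466·0.302/1.03 = 91.4 < 2300, so the laminar assumption holds.
Q = V·A = 0.2466·(π/4·0.302²) = 0.01767 m³/s = 0.01767 m³/s.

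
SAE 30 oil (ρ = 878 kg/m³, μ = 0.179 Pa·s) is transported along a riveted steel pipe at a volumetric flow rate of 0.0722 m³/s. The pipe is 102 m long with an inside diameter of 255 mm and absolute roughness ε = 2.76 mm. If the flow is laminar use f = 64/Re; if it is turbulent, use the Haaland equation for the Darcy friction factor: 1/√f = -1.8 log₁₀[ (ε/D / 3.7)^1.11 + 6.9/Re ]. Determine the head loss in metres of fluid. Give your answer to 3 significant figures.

h_f ≈ 1.47 m

Cross-sectional area A = πD²/4 = π(0.255)²/4 = 0.05107 m²; mean velocity V = Q/A = 0.0722/0.05107 = 1.414 m/s.
Reynolds number Re = ρVD/μ = 878 · 1.414 · 0.255 / 0.179 = 1768.
Re < 2300 → laminar flow, so f = 64/Re = 64/1768 = 0.03619 (the turbulent correlation is not needed).
Darcy-Weisbach: ΔP = f(L/D)(ρV²/2) = 0.03619·(102/0.255)·(878·1.414²/2) = 0.03619·400·877.4 = 1.27e+04 Pa.
Head loss h_f = ΔP/(ρg) = 1.27e+04/(878·9.81) = 1.47 m.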